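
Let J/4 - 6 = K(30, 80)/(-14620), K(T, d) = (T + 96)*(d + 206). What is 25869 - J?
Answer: 94499511/3655 ≈ 25855.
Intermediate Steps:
K(T, d) = (96 + T)*(206 + d)
J = 51684/3655 (J = 24 + 4*((19776 + 96*80 + 206*30 + 30*80)/(-14620)) = 24 + 4*((19776 + 7680 + 6180 + 2400)*(-1/14620)) = 24 + 4*(36036*(-1/14620)) = 24 + 4*(-9009/3655) = 24 - 36036/3655 = 51684/3655 ≈ 14.141)
25869 - J = 25869 - 1*51684/3655 = 25869 - 51684/3655 = 94499511/3655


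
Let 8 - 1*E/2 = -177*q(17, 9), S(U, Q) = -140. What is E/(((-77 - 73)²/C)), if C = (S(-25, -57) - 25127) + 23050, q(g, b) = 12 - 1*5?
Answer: -921533/3750 ≈ -245.74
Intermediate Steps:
q(g, b) = 7 (q(g, b) = 12 - 5 = 7)
C = -2217 (C = (-140 - 25127) + 23050 = -25267 + 23050 = -2217)
E = 2494 (E = 16 - (-354)*7 = 16 - 2*(-1239) = 16 + 2478 = 2494)
E/(((-77 - 73)²/C)) = 2494/(((-77 - 73)²/(-2217))) = 2494/(((-150)²*(-1/2217))) = 2494/((22500*(-1/2217))) = 2494/(-7500/739) = 2494*(-739/7500) = -921533/3750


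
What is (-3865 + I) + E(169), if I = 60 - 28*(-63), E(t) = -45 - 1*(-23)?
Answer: -2063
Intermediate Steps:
E(t) = -22 (E(t) = -45 + 23 = -22)
I = 1824 (I = 60 + 1764 = 1824)
(-3865 + I) + E(169) = (-3865 + 1824) - 22 = -2041 - 22 = -2063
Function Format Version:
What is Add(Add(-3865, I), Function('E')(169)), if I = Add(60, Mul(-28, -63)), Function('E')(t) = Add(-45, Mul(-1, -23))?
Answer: -2063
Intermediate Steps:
Function('E')(t) = -22 (Function('E')(t) = Add(-45, 23) = -22)
I = 1824 (I = Add(60, 1764) = 1824)
Add(Add(-3865, I), Function('E')(169)) = Add(Add(-3865, 1824), -22) = Add(-2041, -22) = -2063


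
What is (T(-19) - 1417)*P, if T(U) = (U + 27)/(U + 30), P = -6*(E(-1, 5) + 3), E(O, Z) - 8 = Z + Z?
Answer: 1962954/11 ≈ 1.7845e+5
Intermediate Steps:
E(O, Z) = 8 + 2*Z (E(O, Z) = 8 + (Z + Z) = 8 + 2*Z)
P = -126 (P = -6*((8 + 2*5) + 3) = -6*((8 + 10) + 3) = -6*(18 + 3) = -6*21 = -126)
T(U) = (27 + U)/(30 + U)
(T(-19) - 1417)*P = ((27 - 19)/(30 - 19) - 1417)*(-126) = (8/11 - 1417)*(-126) = -15579/11*(-126) = 1962954/11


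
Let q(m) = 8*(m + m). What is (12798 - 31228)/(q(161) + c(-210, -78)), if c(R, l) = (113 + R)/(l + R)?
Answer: -1061568/148397 ≈ -7.1536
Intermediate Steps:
c(R, l) = (113 + R)/(R + l)
q(m) = 16*m (q(m) = 8*(2*m) = 16*m)
(12798 - 31228)/(q(161) + c(-210, -78)) = (12798 - 31228)/(16*161 + (113 - 210)/(-210 - 78)) = -18430/(2576 - 97/(-288)) = -18430/(2576 - 1/288*(-97)) = -18430/(2576 + 97/288) = -18430/741985/288 = -18430*288/741985 = -1061568/148397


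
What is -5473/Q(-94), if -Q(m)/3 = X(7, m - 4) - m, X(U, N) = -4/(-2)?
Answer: 5473/288 ≈ 19.003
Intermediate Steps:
X(U, N) = 2 (X(U, N) = -4*(-½) = 2)
Q(m) = -6 + 3*m (Q(m) = -3*(2 - m) = -6 + 3*m)
-5473/Q(-94) = -5473/(-6 + 3*(-94)) = -5473/(-6 - 282) = -5473/(-288) = -5473*(-1/288) = 5473/288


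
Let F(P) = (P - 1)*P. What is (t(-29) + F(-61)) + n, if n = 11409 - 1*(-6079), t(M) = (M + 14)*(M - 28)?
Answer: 22125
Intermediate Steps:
F(P) = P*(-1 + P) (F(P) = (-1 + P)*P = P*(-1 + P))
t(M) = (-28 + M)*(14 + M) (t(M) = (14 + M)*(-28 + M) = (-28 + M)*(14 + M))
n = 17488 (n = 11409 + 6079 = 17488)
(t(-29) + F(-61)) + n = ((-392 + (-29)² - 14*(-29)) - 61*(-1 - 61)) + 17488 = ((-392 + 841 + 406) - 61*(-62)) + 17488 = (855 + 3782) + 17488 = 4637 + 17488 = 22125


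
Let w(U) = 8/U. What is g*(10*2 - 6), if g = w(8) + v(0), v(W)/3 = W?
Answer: 14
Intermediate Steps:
v(W) = 3*W
g = 1 (g = 8/8 + 3*0 = 8*(⅛) + 0 = 1 + 0 = 1)
g*(10*2 - 6) = 1*(10*2 - 6) = 1*(20 - 6) = 1*14 = 14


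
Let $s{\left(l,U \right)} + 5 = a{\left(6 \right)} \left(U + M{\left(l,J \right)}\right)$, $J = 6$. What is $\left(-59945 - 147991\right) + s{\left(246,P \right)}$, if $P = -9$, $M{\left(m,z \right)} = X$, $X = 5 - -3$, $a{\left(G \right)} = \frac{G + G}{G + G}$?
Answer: $-207942$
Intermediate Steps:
$a{\left(G \right)} = 1$ ($a{\left(G \right)} = \frac{2 G}{2 G} = 2 G \frac{1}{2 G} = 1$)
$X = 8$ ($X = 5 + 3 = 8$)
$M{\left(m,z \right)} = 8$
$s{\left(l,U \right)} = 3 + U$ ($s{\left(l,U \right)} = -5 + 1 \left(U + 8\right) = -5 + 1 \left(8 + U\right) = -5 + \left(8 + U\right) = 3 + U$)
$\left(-59945 - 147991\right) + s{\left(246,P \right)} = \left(-59945 - 147991\right) + \left(3 - 9\right) = -207936 - 6 = -207942$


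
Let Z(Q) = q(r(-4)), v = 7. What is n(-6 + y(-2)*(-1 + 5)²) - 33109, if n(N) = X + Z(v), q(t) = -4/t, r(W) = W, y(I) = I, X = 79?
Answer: -33029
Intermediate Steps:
Z(Q) = 1 (Z(Q) = -4/(-4) = -4*(-¼) = 1)
n(N) = 80 (n(N) = 79 + 1 = 80)
n(-6 + y(-2)*(-1 + 5)²) - 33109 = 80 - 33109 = -33029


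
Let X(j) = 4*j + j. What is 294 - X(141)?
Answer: -411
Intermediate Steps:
X(j) = 5*j
294 - X(141) = 294 - 5*141 = 294 - 1*705 = 294 - 705 = -411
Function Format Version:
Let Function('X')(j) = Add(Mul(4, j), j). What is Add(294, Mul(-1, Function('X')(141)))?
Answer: -411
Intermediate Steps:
Function('X')(j) = Mul(5, j)
Add(294, Mul(-1, Function('X')(141))) = Add(294, Mul(-1, Mul(5, 141))) = Add(294, Mul(-1, 705)) = Add(294, -705) = -411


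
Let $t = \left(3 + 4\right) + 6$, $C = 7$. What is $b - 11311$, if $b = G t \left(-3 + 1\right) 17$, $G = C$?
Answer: $-14405$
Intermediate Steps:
$t = 13$ ($t = 7 + 6 = 13$)
$G = 7$
$b = -3094$ ($b = 7 \cdot 13 \left(-3 + 1\right) 17 = 7 \cdot 13 \left(-2\right) 17 = 7 \left(-26\right) 17 = \left(-182\right) 17 = -3094$)
$b - 11311 = -3094 - 11311 = -14405$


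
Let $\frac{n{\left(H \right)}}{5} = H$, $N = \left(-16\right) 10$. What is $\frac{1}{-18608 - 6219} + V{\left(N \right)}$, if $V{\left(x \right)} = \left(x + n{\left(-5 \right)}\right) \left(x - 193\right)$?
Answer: $\frac{1621327234}{24827} \approx 65305.0$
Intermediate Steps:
$N = -160$
$n{\left(H \right)} = 5 H$
$V{\left(x \right)} = \left(-193 + x\right) \left(-25 + x\right)$ ($V{\left(x \right)} = \left(x + 5 \left(-5\right)\right) \left(x - 193\right) = \left(x - 25\right) \left(-193 + x\right) = \left(-25 + x\right) \left(-193 + x\right) = \left(-193 + x\right) \left(-25 + x\right)$)
$\frac{1}{-18608 - 6219} + V{\left(N \right)} = \frac{1}{-18608 - 6219} + \left(4825 + \left(-160\right)^{2} - -34880\right) = \frac{1}{-24827} + \left(4825 + 25600 + 34880\right) = - \frac{1}{24827} + 65305 = \frac{1621327234}{24827}$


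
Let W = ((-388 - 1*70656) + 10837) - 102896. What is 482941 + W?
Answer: 319838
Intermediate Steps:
W = -163103 (W = ((-388 - 70656) + 10837) - 102896 = (-71044 + 10837) - 102896 = -60207 - 102896 = -163103)
482941 + W = 482941 - 163103 = 319838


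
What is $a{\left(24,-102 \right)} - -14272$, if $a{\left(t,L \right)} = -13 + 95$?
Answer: $14354$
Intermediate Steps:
$a{\left(t,L \right)} = 82$
$a{\left(24,-102 \right)} - -14272 = 82 - -14272 = 82 + 14272 = 14354$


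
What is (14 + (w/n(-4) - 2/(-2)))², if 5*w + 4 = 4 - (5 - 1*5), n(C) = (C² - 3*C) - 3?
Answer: 225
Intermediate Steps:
n(C) = -3 + C² - 3*C
w = 0 (w = -⅘ + (4 - (5 - 1*5))/5 = -⅘ + (4 - (5 - 5))/5 = -⅘ + (4 - 1*0)/5 = -⅘ + (4 + 0)/5 = -⅘ + (⅕)*4 = -⅘ + ⅘ = 0)
(14 + (w/n(-4) - 2/(-2)))² = (14 + (0/(-3 + (-4)² - 3*(-4)) - 2/(-2)))² = (14 + (0/(-3 + 16 + 12) - 2*(-½)))² = (14 + (0/25 + 1))² = (14 + (0*(1/25) + 1))² = (14 + (0 + 1))² = (14 + 1)² = 15² = 225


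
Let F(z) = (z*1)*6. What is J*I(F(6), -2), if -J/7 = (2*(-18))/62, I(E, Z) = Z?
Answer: -252/31 ≈ -8.1290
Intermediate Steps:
F(z) = 6*z (F(z) = z*6 = 6*z)
J = 126/31 (J = -7*2*(-18)/62 = -(-252)/62 = -7*(-18/31) = 126/31 ≈ 4.0645)
J*I(F(6), -2) = (126/31)*(-2) = -252/31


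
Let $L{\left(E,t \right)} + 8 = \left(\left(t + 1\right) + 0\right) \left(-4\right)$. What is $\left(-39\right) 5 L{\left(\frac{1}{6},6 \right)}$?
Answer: $7020$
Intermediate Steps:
$L{\left(E,t \right)} = -12 - 4 t$ ($L{\left(E,t \right)} = -8 + \left(\left(t + 1\right) + 0\right) \left(-4\right) = -8 + \left(\left(1 + t\right) + 0\right) \left(-4\right) = -8 + \left(1 + t\right) \left(-4\right) = -8 - \left(4 + 4 t\right) = -12 - 4 t$)
$\left(-39\right) 5 L{\left(\frac{1}{6},6 \right)} = \left(-39\right) 5 \left(-12 - 24\right) = - 195 \left(-12 - 24\right) = \left(-195\right) \left(-36\right) = 7020$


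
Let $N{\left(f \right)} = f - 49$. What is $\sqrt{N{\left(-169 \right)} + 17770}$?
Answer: $4 \sqrt{1097} \approx 132.48$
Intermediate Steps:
$N{\left(f \right)} = -49 + f$ ($N{\left(f \right)} = f - 49 = -49 + f$)
$\sqrt{N{\left(-169 \right)} + 17770} = \sqrt{\left(-49 - 169\right) + 17770} = \sqrt{-218 + 17770} = \sqrt{17552} = 4 \sqrt{1097}$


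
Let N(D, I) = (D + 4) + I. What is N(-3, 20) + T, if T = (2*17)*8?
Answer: 293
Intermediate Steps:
N(D, I) = 4 + D + I (N(D, I) = (4 + D) + I = 4 + D + I)
T = 272 (T = 34*8 = 272)
N(-3, 20) + T = (4 - 3 + 20) + 272 = 21 + 272 = 293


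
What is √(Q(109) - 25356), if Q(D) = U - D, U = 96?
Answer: I*√25369 ≈ 159.28*I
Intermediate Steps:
Q(D) = 96 - D
√(Q(109) - 25356) = √((96 - 1*109) - 25356) = √((96 - 109) - 25356) = √(-13 - 25356) = √(-25369) = I*√25369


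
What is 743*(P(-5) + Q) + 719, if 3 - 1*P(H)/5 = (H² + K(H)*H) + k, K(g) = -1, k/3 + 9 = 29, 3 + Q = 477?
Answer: 29696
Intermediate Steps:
Q = 474 (Q = -3 + 477 = 474)
k = 60 (k = -27 + 3*29 = -27 + 87 = 60)
P(H) = -285 - 5*H² + 5*H (P(H) = 15 - 5*((H² - H) + 60) = 15 - 5*(60 + H² - H) = 15 + (-300 - 5*H² + 5*H) = -285 - 5*H² + 5*H)
743*(P(-5) + Q) + 719 = 743*((-285 - 5*(-5)² + 5*(-5)) + 474) + 719 = 743*((-285 - 5*25 - 25) + 474) + 719 = 743*((-285 - 125 - 25) + 474) + 719 = 743*(-435 + 474) + 719 = 743*39 + 719 = 28977 + 719 = 29696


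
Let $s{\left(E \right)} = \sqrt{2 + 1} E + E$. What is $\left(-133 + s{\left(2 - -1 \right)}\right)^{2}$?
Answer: $16927 - 780 \sqrt{3} \approx 15576.0$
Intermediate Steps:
$s{\left(E \right)} = E + E \sqrt{3}$ ($s{\left(E \right)} = \sqrt{3} E + E = E \sqrt{3} + E = E + E \sqrt{3}$)
$\left(-133 + s{\left(2 - -1 \right)}\right)^{2} = \left(-133 + \left(2 - -1\right) \left(1 + \sqrt{3}\right)\right)^{2} = \left(-133 + \left(2 + 1\right) \left(1 + \sqrt{3}\right)\right)^{2} = \left(-133 + 3 \left(1 + \sqrt{3}\right)\right)^{2} = \left(-133 + \left(3 + 3 \sqrt{3}\right)\right)^{2} = \left(-130 + 3 \sqrt{3}\right)^{2}$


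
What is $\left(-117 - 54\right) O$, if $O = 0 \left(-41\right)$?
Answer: $0$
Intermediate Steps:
$O = 0$
$\left(-117 - 54\right) O = \left(-117 - 54\right) 0 = \left(-171\right) 0 = 0$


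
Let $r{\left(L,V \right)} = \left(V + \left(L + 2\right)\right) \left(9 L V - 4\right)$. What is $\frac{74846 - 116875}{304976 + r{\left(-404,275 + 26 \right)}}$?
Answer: $- \frac{42029}{110843416} \approx -0.00037917$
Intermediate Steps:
$r{\left(L,V \right)} = \left(-4 + 9 L V\right) \left(2 + L + V\right)$ ($r{\left(L,V \right)} = \left(V + \left(2 + L\right)\right) \left(9 L V - 4\right) = \left(2 + L + V\right) \left(-4 + 9 L V\right) = \left(-4 + 9 L V\right) \left(2 + L + V\right)$)
$\frac{74846 - 116875}{304976 + r{\left(-404,275 + 26 \right)}} = \frac{74846 - 116875}{304976 + \left(-8 - -1616 - 4 \left(275 + 26\right) + 9 \left(-404\right) \left(275 + 26\right)^{2} + 9 \left(275 + 26\right) \left(-404\right)^{2} + 18 \left(-404\right) \left(275 + 26\right)\right)} = - \frac{42029}{304976 + \left(-8 + 1616 - 1204 + 9 \left(-404\right) 301^{2} + 9 \cdot 301 \cdot 163216 + 18 \left(-404\right) 301\right)} = - \frac{42029}{304976 + \left(-8 + 1616 - 1204 + 9 \left(-404\right) 90601 + 442152144 - 2188872\right)} = - \frac{42029}{304976 - -110538440} = - \frac{42029}{304976 + 110538440} = - \frac{42029}{110843416}$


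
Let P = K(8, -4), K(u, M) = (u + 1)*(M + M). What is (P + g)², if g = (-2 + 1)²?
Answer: 5041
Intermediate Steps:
g = 1 (g = (-1)² = 1)
K(u, M) = 2*M*(1 + u) (K(u, M) = (1 + u)*(2*M) = 2*M*(1 + u))
P = -72 (P = 2*(-4)*(1 + 8) = 2*(-4)*9 = -72)
(P + g)² = (-72 + 1)² = (-71)² = 5041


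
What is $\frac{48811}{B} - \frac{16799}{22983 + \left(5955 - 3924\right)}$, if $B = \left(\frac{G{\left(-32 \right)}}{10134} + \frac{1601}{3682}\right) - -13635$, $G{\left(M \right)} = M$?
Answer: $\frac{18505513911841721}{6363363390189630} \approx 2.9081$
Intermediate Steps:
$B = \frac{254392076045}{18656694}$ ($B = \left(- \frac{32}{10134} + \frac{1601}{3682}\right) - -13635 = \left(\left(-32\right) \frac{1}{10134} + 1601 \cdot \frac{1}{3682}\right) + 13635 = \left(- \frac{16}{5067} + \frac{1601}{3682}\right) + 13635 = \frac{8053355}{18656694} + 13635 = \frac{254392076045}{18656694} \approx 13635.0$)
$\frac{48811}{B} - \frac{16799}{22983 + \left(5955 - 3924\right)} = \frac{48811}{\frac{254392076045}{18656694}} - \frac{16799}{22983 + \left(5955 - 3924\right)} = 48811 \cdot \frac{18656694}{254392076045} - \frac{16799}{22983 + \left(5955 - 3924\right)} = \frac{910651890834}{254392076045} - \frac{16799}{22983 + 2031} = \frac{910651890834}{254392076045} - \frac{16799}{25014} = \frac{18505513911841721}{6363363390189630}$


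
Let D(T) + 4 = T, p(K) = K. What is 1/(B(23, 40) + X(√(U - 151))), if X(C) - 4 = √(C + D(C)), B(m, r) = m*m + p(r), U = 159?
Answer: 1/(573 + √(-4 + 4*√2)) ≈ 0.0017413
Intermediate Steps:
D(T) = -4 + T
B(m, r) = r + m² (B(m, r) = m*m + r = m² + r = r + m²)
X(C) = 4 + √(-4 + 2*C) (X(C) = 4 + √(C + (-4 + C)) = 4 + √(-4 + 2*C))
1/(B(23, 40) + X(√(U - 151))) = 1/((40 + 23²) + (4 + √(-4 + 2*√(159 - 151)))) = 1/((40 + 529) + (4 + √(-4 + 2*√8))) = 1/(569 + (4 + √(-4 + 2*(2*√2)))) = 1/(569 + (4 + √(-4 + 4*√2))) = 1/(573 + √(-4 + 4*√2))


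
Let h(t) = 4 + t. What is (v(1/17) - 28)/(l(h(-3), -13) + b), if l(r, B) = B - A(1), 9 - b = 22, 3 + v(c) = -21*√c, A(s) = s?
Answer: 31/27 + 7*√17/153 ≈ 1.3368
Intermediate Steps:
v(c) = -3 - 21*√c
b = -13 (b = 9 - 1*22 = 9 - 22 = -13)
l(r, B) = -1 + B (l(r, B) = B - 1*1 = B - 1 = -1 + B)
(v(1/17) - 28)/(l(h(-3), -13) + b) = ((-3 - 21*√17/17) - 28)/((-1 - 13) - 13) = ((-3 - 21*√17/17) - 28)/(-14 - 13) = ((-3 - 21*√17/17) - 28)/(-27) = ((-3 - 21*√17/17) - 28)*(-1/27) = (-31 - 21*√17/17)*(-1/27) = 31/27 + 7*√17/153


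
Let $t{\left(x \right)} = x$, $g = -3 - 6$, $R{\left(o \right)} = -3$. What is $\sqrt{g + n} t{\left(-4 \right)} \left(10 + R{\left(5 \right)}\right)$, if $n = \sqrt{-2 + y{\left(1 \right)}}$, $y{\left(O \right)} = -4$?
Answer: $- 28 \sqrt{-9 + i \sqrt{6}} \approx -11.328 - 84.76 i$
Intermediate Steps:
$n = i \sqrt{6}$ ($n = \sqrt{-2 - 4} = \sqrt{-6} = i \sqrt{6} \approx 2.4495 i$)
$g = -9$ ($g = -3 - 6 = -9$)
$\sqrt{g + n} t{\left(-4 \right)} \left(10 + R{\left(5 \right)}\right) = \sqrt{-9 + i \sqrt{6}} \left(- 4 \left(10 - 3\right)\right) = \sqrt{-9 + i \sqrt{6}} \left(\left(-4\right) 7\right) = \sqrt{-9 + i \sqrt{6}} \left(-28\right) = - 28 \sqrt{-9 + i \sqrt{6}}$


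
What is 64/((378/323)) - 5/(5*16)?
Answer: 165187/3024 ≈ 54.625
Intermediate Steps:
64/((378/323)) - 5/(5*16) = 64/((378*(1/323))) - 5/80 = 64/(378/323) - 5*1/80 = 64*(323/378) - 1/16 = 10336/189 - 1/16 = 165187/3024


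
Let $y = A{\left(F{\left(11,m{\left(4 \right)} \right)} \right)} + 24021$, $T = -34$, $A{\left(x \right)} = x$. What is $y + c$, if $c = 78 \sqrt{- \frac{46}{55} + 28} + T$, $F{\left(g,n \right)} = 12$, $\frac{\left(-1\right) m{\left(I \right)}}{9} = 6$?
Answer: $23999 + \frac{234 \sqrt{9130}}{55} \approx 24406.0$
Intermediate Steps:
$m{\left(I \right)} = -54$ ($m{\left(I \right)} = \left(-9\right) 6 = -54$)
$y = 24033$ ($y = 12 + 24021 = 24033$)
$c = -34 + \frac{234 \sqrt{9130}}{55}$ ($c = 78 \sqrt{- \frac{46}{55} + 28} - 34 = 78 \sqrt{\frac{1494}{55}} - 34 = 78 \frac{3 \sqrt{9130}}{55} - 34 = \frac{234 \sqrt{9130}}{55} - 34 = -34 + \frac{234 \sqrt{9130}}{55} \approx 372.53$)
$y + c = 24033 - \left(34 - \frac{234 \sqrt{9130}}{55}\right) = 23999 + \frac{234 \sqrt{9130}}{55}$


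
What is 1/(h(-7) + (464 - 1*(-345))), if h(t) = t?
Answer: 1/802 ≈ 0.0012469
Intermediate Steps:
1/(h(-7) + (464 - 1*(-345))) = 1/(-7 + (464 - 1*(-345))) = 1/(-7 + (464 + 345)) = 1/(-7 + 809) = 1/802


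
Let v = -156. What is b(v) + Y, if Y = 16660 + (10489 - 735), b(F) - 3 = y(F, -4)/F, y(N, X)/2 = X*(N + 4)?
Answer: 1029959/39 ≈ 26409.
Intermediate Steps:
y(N, X) = 2*X*(4 + N) (y(N, X) = 2*(X*(N + 4)) = 2*(X*(4 + N)) = 2*X*(4 + N))
b(F) = 3 + (-32 - 8*F)/F (b(F) = 3 + (2*(-4)*(4 + F))/F = 3 + (-32 - 8*F)/F)
Y = 26414 (Y = 16660 + 9754 = 26414)
b(v) + Y = (-5 - 32/(-156)) + 26414 = (-5 - 32*(-1/156)) + 26414 = (-5 + 8/39) + 26414 = -187/39 + 26414 = 1029959/39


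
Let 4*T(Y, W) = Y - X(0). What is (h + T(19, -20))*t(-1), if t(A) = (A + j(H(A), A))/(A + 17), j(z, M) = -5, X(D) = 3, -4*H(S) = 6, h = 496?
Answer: -375/2 ≈ -187.50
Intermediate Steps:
H(S) = -3/2 (H(S) = -¼*6 = -3/2)
T(Y, W) = -¾ + Y/4 (T(Y, W) = (Y - 1*3)/4 = (Y - 3)/4 = (-3 + Y)/4 = -¾ + Y/4)
t(A) = (-5 + A)/(17 + A) (t(A) = (A - 5)/(A + 17) = (-5 + A)/(17 + A))
(h + T(19, -20))*t(-1) = (496 + (-¾ + (¼)*19))*((-5 - 1)/(17 - 1)) = (496 + (-¾ + 19/4))*(-6/16) = (496 + 4)*((1/16)*(-6)) = 500*(-3/8) = -375/2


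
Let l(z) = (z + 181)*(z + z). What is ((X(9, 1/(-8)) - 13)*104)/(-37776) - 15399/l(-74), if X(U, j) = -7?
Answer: 38415719/37388796 ≈ 1.0275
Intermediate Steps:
l(z) = 2*z*(181 + z) (l(z) = (181 + z)*(2*z) = 2*z*(181 + z))
((X(9, 1/(-8)) - 13)*104)/(-37776) - 15399/l(-74) = ((-7 - 13)*104)/(-37776) - 15399*(-1/(148*(181 - 74))) = -20*104*(-1/37776) - 15399/(2*(-74)*107) = -2080*(-1/37776) - 15399/(-15836) = 130/2361 - 15399*(-1/15836) = 130/2361 + 15399/15836 = 38415719/37388796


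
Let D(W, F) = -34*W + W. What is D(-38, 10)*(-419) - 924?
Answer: -526350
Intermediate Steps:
D(W, F) = -33*W
D(-38, 10)*(-419) - 924 = -33*(-38)*(-419) - 924 = 1254*(-419) - 924 = -525426 - 924 = -526350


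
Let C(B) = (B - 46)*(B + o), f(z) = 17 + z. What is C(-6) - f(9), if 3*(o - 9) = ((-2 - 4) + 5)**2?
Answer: -598/3 ≈ -199.33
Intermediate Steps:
o = 28/3 (o = 9 + ((-2 - 4) + 5)**2/3 = 9 + (-6 + 5)**2/3 = 9 + (1/3)*(-1)**2 = 9 + (1/3)*1 = 9 + 1/3 = 28/3 ≈ 9.3333)
C(B) = (-46 + B)*(28/3 + B) (C(B) = (B - 46)*(B + 28/3) = (-46 + B)*(28/3 + B))
C(-6) - f(9) = (-1288/3 + (-6)**2 - 110/3*(-6)) - (17 + 9) = (-1288/3 + 36 + 220) - 1*26 = -520/3 - 26 = -598/3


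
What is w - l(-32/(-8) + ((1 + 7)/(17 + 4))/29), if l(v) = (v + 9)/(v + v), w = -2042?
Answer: -9989221/4888 ≈ -2043.6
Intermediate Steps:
l(v) = (9 + v)/(2*v) (l(v) = (9 + v)/((2*v)) = (9 + v)*(1/(2*v)) = (9 + v)/(2*v))
w - l(-32/(-8) + ((1 + 7)/(17 + 4))/29) = -2042 - (9 + (-32/(-8) + ((1 + 7)/(17 + 4))/29))/(2*(-32/(-8) + ((1 + 7)/(17 + 4))/29)) = -2042 - (9 + (-32*(-⅛) + (8/21)*(1/29)))/(2*(-32*(-⅛) + (8/21)*(1/29))) = -2042 - (9 + (4 + (8*(1/21))*(1/29)))/(2*(4 + (8*(1/21))*(1/29))) = -2042 - (9 + (4 + (8/21)*(1/29)))/(2*(4 + (8/21)*(1/29))) = -2042 - (9 + (4 + 8/609))/(2*(4 + 8/609)) = -2042 - (9 + 2444/609)/(2*2444/609) = -2042 - 609*7925/(2*2444*609) = -2042 - 1*7925/4888 = -2042 - 7925/4888 = -9989221/4888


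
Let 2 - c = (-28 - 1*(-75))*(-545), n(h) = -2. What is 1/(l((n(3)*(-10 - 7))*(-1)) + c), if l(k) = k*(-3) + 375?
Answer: 1/26094 ≈ 3.8323e-5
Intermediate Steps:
c = 25617 (c = 2 - (-28 - 1*(-75))*(-545) = 2 - (-28 + 75)*(-545) = 2 - 47*(-545) = 2 - 1*(-25615) = 2 + 25615 = 25617)
l(k) = 375 - 3*k (l(k) = -3*k + 375 = 375 - 3*k)
1/(l((n(3)*(-10 - 7))*(-1)) + c) = 1/((375 - 3*(-2*(-10 - 7))*(-1)) + 25617) = 1/((375 - 3*(-2*(-17))*(-1)) + 25617) = 1/((375 - 102*(-1)) + 25617) = 1/((375 - 3*(-34)) + 25617) = 1/((375 + 102) + 25617) = 1/(477 + 25617) = 1/26094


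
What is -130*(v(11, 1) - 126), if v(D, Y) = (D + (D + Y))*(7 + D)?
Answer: -37440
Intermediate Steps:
v(D, Y) = (7 + D)*(Y + 2*D) (v(D, Y) = (Y + 2*D)*(7 + D) = (7 + D)*(Y + 2*D))
-130*(v(11, 1) - 126) = -130*((2*11² + 7*1 + 14*11 + 11*1) - 126) = -130*((2*121 + 7 + 154 + 11) - 126) = -130*((242 + 7 + 154 + 11) - 126) = -130*(414 - 126) = -130*288 = -37440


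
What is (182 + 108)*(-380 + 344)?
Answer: -10440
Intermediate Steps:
(182 + 108)*(-380 + 344) = 290*(-36) = -10440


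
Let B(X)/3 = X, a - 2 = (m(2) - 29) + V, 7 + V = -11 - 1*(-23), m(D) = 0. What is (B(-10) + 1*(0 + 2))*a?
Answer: 616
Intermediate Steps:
V = 5 (V = -7 + (-11 - 1*(-23)) = -7 + (-11 + 23) = -7 + 12 = 5)
a = -22 (a = 2 + ((0 - 29) + 5) = 2 + (-29 + 5) = 2 - 24 = -22)
B(X) = 3*X
(B(-10) + 1*(0 + 2))*a = (3*(-10) + 1*(0 + 2))*(-22) = (-30 + 1*2)*(-22) = (-30 + 2)*(-22) = -28*(-22) = 616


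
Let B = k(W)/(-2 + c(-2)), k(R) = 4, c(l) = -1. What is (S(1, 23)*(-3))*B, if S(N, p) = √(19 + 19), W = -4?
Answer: 4*√38 ≈ 24.658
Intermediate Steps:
S(N, p) = √38
B = -4/3 (B = 4/(-2 - 1) = 4/(-3) = 4*(-⅓) = -4/3 ≈ -1.3333)
(S(1, 23)*(-3))*B = (√38*(-3))*(-4/3) = -3*√38*(-4/3) = 4*√38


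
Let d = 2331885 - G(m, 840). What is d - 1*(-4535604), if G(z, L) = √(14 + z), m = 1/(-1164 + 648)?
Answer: 6867489 - √931767/258 ≈ 6.8675e+6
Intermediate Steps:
m = -1/516 (m = 1/(-516) = -1/516 ≈ -0.0019380)
d = 2331885 - √931767/258 (d = 2331885 - √(14 - 1/516) = 2331885 - √(7223/516) = 2331885 - √931767/258 ≈ 2.3319e+6)
d - 1*(-4535604) = (2331885 - √931767/258) - 1*(-4535604) = (2331885 - √931767/258) + 4535604 = 6867489 - √931767/258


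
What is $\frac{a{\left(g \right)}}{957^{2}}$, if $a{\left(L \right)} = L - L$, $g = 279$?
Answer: $0$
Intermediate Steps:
$a{\left(L \right)} = 0$
$\frac{a{\left(g \right)}}{957^{2}} = \frac{0}{957^{2}} = \frac{0}{915849} = 0 \cdot \frac{1}{915849} = 0$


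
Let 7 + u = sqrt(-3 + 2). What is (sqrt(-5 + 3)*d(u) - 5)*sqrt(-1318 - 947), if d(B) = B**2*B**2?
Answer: -sqrt(4530)*(2108 - 1344*I) - 5*I*sqrt(2265) ≈ -1.4188e+5 + 90220.0*I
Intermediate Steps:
u = -7 + I (u = -7 + sqrt(-3 + 2) = -7 + sqrt(-1) = -7 + I ≈ -7.0 + 1.0*I)
d(B) = B**4
(sqrt(-5 + 3)*d(u) - 5)*sqrt(-1318 - 947) = (sqrt(-5 + 3)*(-7 + I)**4 - 5)*sqrt(-1318 - 947) = (sqrt(-2)*(-7 + I)**4 - 5)*sqrt(-2265) = ((I*sqrt(2))*(-7 + I)**4 - 5)*(I*sqrt(2265)) = (I*sqrt(2)*(-7 + I)**4 - 5)*(I*sqrt(2265)) = (-5 + I*sqrt(2)*(-7 + I)**4)*(I*sqrt(2265)) = I*sqrt(2265)*(-5 + I*sqrt(2)*(-7 + I)**4)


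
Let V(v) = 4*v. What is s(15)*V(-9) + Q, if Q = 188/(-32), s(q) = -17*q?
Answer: 73393/8 ≈ 9174.1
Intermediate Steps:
Q = -47/8 (Q = 188*(-1/32) = -47/8 ≈ -5.8750)
s(15)*V(-9) + Q = (-17*15)*(4*(-9)) - 47/8 = -255*(-36) - 47/8 = 9180 - 47/8 = 73393/8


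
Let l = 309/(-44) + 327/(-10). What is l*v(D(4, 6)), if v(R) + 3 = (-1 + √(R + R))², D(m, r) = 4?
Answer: -26217/110 + 8739*√2/55 ≈ -13.631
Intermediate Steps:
v(R) = -3 + (-1 + √2*√R)² (v(R) = -3 + (-1 + √(R + R))² = -3 + (-1 + √(2*R))² = -3 + (-1 + √2*√R)²)
l = -8739/220 (l = 309*(-1/44) + 327*(-⅒) = -309/44 - 327/10 = -8739/220 ≈ -39.723)
l*v(D(4, 6)) = -8739*(-3 + (-1 + √2*√4)²)/220 = -8739*(-3 + (-1 + √2*2)²)/220 = -8739*(-3 + (-1 + 2*√2)²)/220 = 26217/220 - 8739*(-1 + 2*√2)²/220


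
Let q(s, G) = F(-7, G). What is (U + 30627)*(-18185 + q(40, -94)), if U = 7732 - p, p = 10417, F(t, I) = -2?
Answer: -508181154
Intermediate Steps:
q(s, G) = -2
U = -2685 (U = 7732 - 1*10417 = 7732 - 10417 = -2685)
(U + 30627)*(-18185 + q(40, -94)) = (-2685 + 30627)*(-18185 - 2) = 27942*(-18187) = -508181154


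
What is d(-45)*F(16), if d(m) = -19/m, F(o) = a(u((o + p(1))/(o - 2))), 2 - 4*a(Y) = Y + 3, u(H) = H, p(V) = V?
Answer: -589/2520 ≈ -0.23373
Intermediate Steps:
a(Y) = -1/4 - Y/4 (a(Y) = 1/2 - (Y + 3)/4 = 1/2 - (3 + Y)/4 = 1/2 + (-3/4 - Y/4) = -1/4 - Y/4)
F(o) = -1/4 - (1 + o)/(4*(-2 + o)) (F(o) = -1/4 - (o + 1)/(4*(o - 2)) = -1/4 - (1 + o)/(4*(-2 + o)))
d(-45)*F(16) = (-19/(-45))*((1 - 2*16)/(4*(-2 + 16))) = (-19*(-1/45))*((1/4)*(1 - 32)/14) = 19*((1/4)*(1/14)*(-31))/45 = (19/45)*(-31/56) = -589/2520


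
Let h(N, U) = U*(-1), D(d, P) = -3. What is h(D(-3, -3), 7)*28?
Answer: -196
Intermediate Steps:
h(N, U) = -U
h(D(-3, -3), 7)*28 = -1*7*28 = -7*28 = -196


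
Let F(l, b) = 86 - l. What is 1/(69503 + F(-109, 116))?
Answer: 1/69698 ≈ 1.4348e-5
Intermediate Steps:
1/(69503 + F(-109, 116)) = 1/(69503 + (86 - 1*(-109))) = 1/(69503 + (86 + 109)) = 1/(69503 + 195) = 1/69698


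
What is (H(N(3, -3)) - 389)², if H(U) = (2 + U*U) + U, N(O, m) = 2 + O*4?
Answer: 31329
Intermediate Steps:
N(O, m) = 2 + 4*O
H(U) = 2 + U + U² (H(U) = (2 + U²) + U = 2 + U + U²)
(H(N(3, -3)) - 389)² = ((2 + (2 + 4*3) + (2 + 4*3)²) - 389)² = ((2 + (2 + 12) + (2 + 12)²) - 389)² = ((2 + 14 + 14²) - 389)² = ((2 + 14 + 196) - 389)² = (212 - 389)² = (-177)² = 31329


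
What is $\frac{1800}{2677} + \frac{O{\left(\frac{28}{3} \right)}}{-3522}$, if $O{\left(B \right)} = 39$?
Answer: $\frac{2078399}{3142798} \approx 0.66132$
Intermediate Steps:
$\frac{1800}{2677} + \frac{O{\left(\frac{28}{3} \right)}}{-3522} = \frac{1800}{2677} + \frac{39}{-3522} = 1800 \cdot \frac{1}{2677} + 39 \left(- \frac{1}{3522}\right) = \frac{1800}{2677} - \frac{13}{1174} = \frac{2078399}{3142798}$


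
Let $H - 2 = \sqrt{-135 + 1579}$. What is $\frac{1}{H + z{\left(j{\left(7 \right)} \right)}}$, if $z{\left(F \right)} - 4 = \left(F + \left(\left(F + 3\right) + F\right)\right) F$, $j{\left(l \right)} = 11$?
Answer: $\frac{1}{440} \approx 0.0022727$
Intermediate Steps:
$H = 40$ ($H = 2 + \sqrt{-135 + 1579} = 2 + \sqrt{1444} = 2 + 38 = 40$)
$z{\left(F \right)} = 4 + F \left(3 + 3 F\right)$ ($z{\left(F \right)} = 4 + \left(F + \left(\left(F + 3\right) + F\right)\right) F = 4 + \left(F + \left(\left(3 + F\right) + F\right)\right) F = 4 + \left(F + \left(3 + 2 F\right)\right) F = 4 + \left(3 + 3 F\right) F = 4 + F \left(3 + 3 F\right)$)
$\frac{1}{H + z{\left(j{\left(7 \right)} \right)}} = \frac{1}{40 + \left(4 + 3 \cdot 11 + 3 \cdot 11^{2}\right)} = \frac{1}{40 + \left(4 + 33 + 3 \cdot 121\right)} = \frac{1}{40 + \left(4 + 33 + 363\right)} = \frac{1}{40 + 400} = \frac{1}{440}$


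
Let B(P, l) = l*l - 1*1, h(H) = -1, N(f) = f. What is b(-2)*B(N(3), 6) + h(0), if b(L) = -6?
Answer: -211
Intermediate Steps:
B(P, l) = -1 + l² (B(P, l) = l² - 1 = -1 + l²)
b(-2)*B(N(3), 6) + h(0) = -6*(-1 + 6²) - 1 = -6*(-1 + 36) - 1 = -6*35 - 1 = -210 - 1 = -211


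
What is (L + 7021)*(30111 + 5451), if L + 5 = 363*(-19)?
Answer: 4231878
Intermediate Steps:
L = -6902 (L = -5 + 363*(-19) = -5 - 6897 = -6902)
(L + 7021)*(30111 + 5451) = (-6902 + 7021)*(30111 + 5451) = 119*35562 = 4231878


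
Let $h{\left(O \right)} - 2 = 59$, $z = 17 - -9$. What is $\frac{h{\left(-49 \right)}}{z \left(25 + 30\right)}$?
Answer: $\frac{61}{1430} \approx 0.042657$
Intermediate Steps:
$z = 26$ ($z = 17 + 9 = 26$)
$h{\left(O \right)} = 61$ ($h{\left(O \right)} = 2 + 59 = 61$)
$\frac{h{\left(-49 \right)}}{z \left(25 + 30\right)} = \frac{61}{26 \left(25 + 30\right)} = \frac{61}{26 \cdot 55} = \frac{61}{1430}$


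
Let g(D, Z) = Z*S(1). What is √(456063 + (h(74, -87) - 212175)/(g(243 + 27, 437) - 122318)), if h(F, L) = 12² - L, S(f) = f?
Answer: √752759081887423/40627 ≈ 675.33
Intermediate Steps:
h(F, L) = 144 - L
g(D, Z) = Z (g(D, Z) = Z*1 = Z)
√(456063 + (h(74, -87) - 212175)/(g(243 + 27, 437) - 122318)) = √(456063 + ((144 - 1*(-87)) - 212175)/(437 - 122318)) = √(456063 + ((144 + 87) - 212175)/(-121881)) = √(456063 + (231 - 212175)*(-1/121881)) = √(456063 - 211944*(-1/121881)) = √(456063 + 70648/40627) = √(18528542149/40627) = √752759081887423/40627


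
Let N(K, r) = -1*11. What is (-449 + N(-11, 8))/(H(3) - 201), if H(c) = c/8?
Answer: 736/321 ≈ 2.2928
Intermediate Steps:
H(c) = c/8 (H(c) = c*(⅛) = c/8)
N(K, r) = -11
(-449 + N(-11, 8))/(H(3) - 201) = (-449 - 11)/((⅛)*3 - 201) = -460/(3/8 - 201) = -460/(-1605/8) = -460*(-8/1605) = 736/321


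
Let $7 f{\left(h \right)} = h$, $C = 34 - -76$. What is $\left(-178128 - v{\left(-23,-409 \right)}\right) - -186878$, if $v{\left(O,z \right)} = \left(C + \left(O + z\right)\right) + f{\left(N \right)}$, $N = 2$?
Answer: $\frac{63502}{7} \approx 9071.7$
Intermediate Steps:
$C = 110$ ($C = 34 + 76 = 110$)
$f{\left(h \right)} = \frac{h}{7}$
$v{\left(O,z \right)} = \frac{772}{7} + O + z$ ($v{\left(O,z \right)} = \left(110 + \left(O + z\right)\right) + \frac{1}{7} \cdot 2 = \left(110 + O + z\right) + \frac{2}{7} = \frac{772}{7} + O + z$)
$\left(-178128 - v{\left(-23,-409 \right)}\right) - -186878 = \left(-178128 - \left(\frac{772}{7} - 23 - 409\right)\right) - -186878 = \left(-178128 - - \frac{2252}{7}\right) + 186878 = \left(-178128 + \frac{2252}{7}\right) + 186878 = - \frac{1244644}{7} + 186878 = \frac{63502}{7}$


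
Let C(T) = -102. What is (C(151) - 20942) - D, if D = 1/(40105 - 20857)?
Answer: -405054913/19248 ≈ -21044.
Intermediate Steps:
D = 1/19248 ≈ 5.1953e-5
(C(151) - 20942) - D = (-102 - 20942) - 1*1/19248 = -21044 - 1/19248 = -405054913/19248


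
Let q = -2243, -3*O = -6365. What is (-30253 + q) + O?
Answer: -91123/3 ≈ -30374.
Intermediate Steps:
O = 6365/3 (O = -⅓*(-6365) = 6365/3 ≈ 2121.7)
(-30253 + q) + O = (-30253 - 2243) + 6365/3 = -32496 + 6365/3 = -91123/3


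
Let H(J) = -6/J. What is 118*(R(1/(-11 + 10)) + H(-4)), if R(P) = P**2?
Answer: 295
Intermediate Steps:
118*(R(1/(-11 + 10)) + H(-4)) = 118*((1/(-11 + 10))**2 - 6/(-4)) = 118*((1/(-1))**2 - 6*(-1/4)) = 118*((-1)**2 + 3/2) = 118*(1 + 3/2) = 118*(5/2) = 295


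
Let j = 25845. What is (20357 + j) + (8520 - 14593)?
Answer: 40129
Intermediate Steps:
(20357 + j) + (8520 - 14593) = (20357 + 25845) + (8520 - 14593) = 46202 - 6073 = 40129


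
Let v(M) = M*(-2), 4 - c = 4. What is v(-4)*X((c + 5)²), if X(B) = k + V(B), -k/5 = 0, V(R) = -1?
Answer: -8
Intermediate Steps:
c = 0 (c = 4 - 1*4 = 4 - 4 = 0)
k = 0 (k = -5*0 = 0)
v(M) = -2*M
X(B) = -1 (X(B) = 0 - 1 = -1)
v(-4)*X((c + 5)²) = -2*(-4)*(-1) = 8*(-1) = -8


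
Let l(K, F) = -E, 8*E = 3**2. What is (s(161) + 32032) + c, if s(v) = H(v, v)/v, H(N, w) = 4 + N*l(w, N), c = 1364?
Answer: 43012631/1288 ≈ 33395.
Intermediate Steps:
E = 9/8 (E = (1/8)*3**2 = (1/8)*9 = 9/8 ≈ 1.1250)
l(K, F) = -9/8 (l(K, F) = -1*9/8 = -9/8)
H(N, w) = 4 - 9*N/8 (H(N, w) = 4 + N*(-9/8) = 4 - 9*N/8)
s(v) = (4 - 9*v/8)/v
(s(161) + 32032) + c = ((-9/8 + 4/161) + 32032) + 1364 = (-1417/1288 + 32032) + 1364 = 41255799/1288 + 1364 = 43012631/1288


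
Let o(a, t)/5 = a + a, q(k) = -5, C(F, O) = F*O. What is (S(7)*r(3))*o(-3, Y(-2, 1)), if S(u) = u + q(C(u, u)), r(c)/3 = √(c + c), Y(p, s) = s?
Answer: -180*√6 ≈ -440.91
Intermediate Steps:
r(c) = 3*√2*√c (r(c) = 3*√(c + c) = 3*√(2*c) = 3*(√2*√c) = 3*√2*√c)
o(a, t) = 10*a (o(a, t) = 5*(a + a) = 5*(2*a) = 10*a)
S(u) = -5 + u (S(u) = u - 5 = -5 + u)
(S(7)*r(3))*o(-3, Y(-2, 1)) = ((-5 + 7)*(3*√2*√3))*(10*(-3)) = (2*(3*√6))*(-30) = (6*√6)*(-30) = -180*√6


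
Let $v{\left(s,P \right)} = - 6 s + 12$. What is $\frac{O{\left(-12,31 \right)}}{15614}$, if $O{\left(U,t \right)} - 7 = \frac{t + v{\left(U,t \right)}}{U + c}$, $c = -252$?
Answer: $\frac{1733}{4122096} \approx 0.00042042$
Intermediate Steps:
$v{\left(s,P \right)} = 12 - 6 s$
$O{\left(U,t \right)} = 7 + \frac{12 + t - 6 U}{-252 + U}$ ($O{\left(U,t \right)} = 7 + \frac{t - \left(-12 + 6 U\right)}{U - 252} = 7 + \frac{12 + t - 6 U}{-252 + U}$)
$\frac{O{\left(-12,31 \right)}}{15614} = \frac{\frac{1}{-252 - 12} \left(-1752 - 12 + 31\right)}{15614} = \frac{1}{-264} \left(-1733\right) \frac{1}{15614} = \left(- \frac{1}{264}\right) \left(-1733\right) \frac{1}{15614} = \frac{1733}{264} \cdot \frac{1}{15614} = \frac{1733}{4122096}$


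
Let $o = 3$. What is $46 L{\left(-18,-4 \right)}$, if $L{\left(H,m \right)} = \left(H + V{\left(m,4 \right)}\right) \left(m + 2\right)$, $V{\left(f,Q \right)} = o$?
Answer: $1380$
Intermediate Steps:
$V{\left(f,Q \right)} = 3$
$L{\left(H,m \right)} = \left(2 + m\right) \left(3 + H\right)$ ($L{\left(H,m \right)} = \left(H + 3\right) \left(m + 2\right) = \left(3 + H\right) \left(2 + m\right) = \left(2 + m\right) \left(3 + H\right)$)
$46 L{\left(-18,-4 \right)} = 46 \left(6 + 2 \left(-18\right) + 3 \left(-4\right) - -72\right) = 46 \left(6 - 36 - 12 + 72\right) = 46 \cdot 30 = 1380$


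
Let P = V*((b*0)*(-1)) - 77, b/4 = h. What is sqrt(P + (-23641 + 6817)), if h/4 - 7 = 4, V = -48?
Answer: I*sqrt(16901) ≈ 130.0*I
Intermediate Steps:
h = 44 (h = 28 + 4*4 = 28 + 16 = 44)
b = 176 (b = 4*44 = 176)
P = -77 (P = -48*176*0*(-1) - 77 = -0*(-1) - 77 = -48*0 - 77 = 0 - 77 = -77)
sqrt(P + (-23641 + 6817)) = sqrt(-77 + (-23641 + 6817)) = sqrt(-77 - 16824) = sqrt(-16901) = I*sqrt(16901)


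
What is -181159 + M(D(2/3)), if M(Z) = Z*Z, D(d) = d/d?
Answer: -181158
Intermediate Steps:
D(d) = 1
M(Z) = Z²
-181159 + M(D(2/3)) = -181159 + 1² = -181159 + 1 = -181158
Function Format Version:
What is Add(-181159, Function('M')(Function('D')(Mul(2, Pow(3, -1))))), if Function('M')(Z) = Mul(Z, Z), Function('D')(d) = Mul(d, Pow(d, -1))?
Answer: -181158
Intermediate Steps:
Function('D')(d) = 1
Function('M')(Z) = Pow(Z, 2)
Add(-181159, Function('M')(Function('D')(Mul(2, Pow(3, -1))))) = Add(-181159, Pow(1, 2)) = Add(-181159, 1) = -181158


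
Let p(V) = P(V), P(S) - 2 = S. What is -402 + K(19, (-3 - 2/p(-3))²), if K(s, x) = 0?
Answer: -402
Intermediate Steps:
P(S) = 2 + S
p(V) = 2 + V
-402 + K(19, (-3 - 2/p(-3))²) = -402 + 0 = -402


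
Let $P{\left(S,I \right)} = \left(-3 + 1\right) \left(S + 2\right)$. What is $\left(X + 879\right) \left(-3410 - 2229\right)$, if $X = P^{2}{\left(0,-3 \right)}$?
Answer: $-5046905$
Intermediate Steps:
$P{\left(S,I \right)} = -4 - 2 S$ ($P{\left(S,I \right)} = - 2 \left(2 + S\right) = -4 - 2 S$)
$X = 16$ ($X = \left(-4 - 0\right)^{2} = \left(-4 + 0\right)^{2} = \left(-4\right)^{2} = 16$)
$\left(X + 879\right) \left(-3410 - 2229\right) = \left(16 + 879\right) \left(-3410 - 2229\right) = 895 \left(-5639\right) = -5046905$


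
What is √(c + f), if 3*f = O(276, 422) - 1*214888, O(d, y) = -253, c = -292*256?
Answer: I*√1318191/3 ≈ 382.71*I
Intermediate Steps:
c = -74752
f = -215141/3 (f = (-253 - 1*214888)/3 = (-253 - 214888)/3 = (⅓)*(-215141) = -215141/3 ≈ -71714.)
√(c + f) = √(-74752 - 215141/3) = √(-439397/3) = I*√1318191/3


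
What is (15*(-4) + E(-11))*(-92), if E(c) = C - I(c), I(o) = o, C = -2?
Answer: 4692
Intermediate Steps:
E(c) = -2 - c
(15*(-4) + E(-11))*(-92) = (15*(-4) + (-2 - 1*(-11)))*(-92) = (-60 + (-2 + 11))*(-92) = (-60 + 9)*(-92) = -51*(-92) = 4692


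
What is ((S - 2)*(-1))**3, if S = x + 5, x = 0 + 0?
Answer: -27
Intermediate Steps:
x = 0
S = 5 (S = 0 + 5 = 5)
((S - 2)*(-1))**3 = ((5 - 2)*(-1))**3 = (3*(-1))**3 = (-3)**3 = -27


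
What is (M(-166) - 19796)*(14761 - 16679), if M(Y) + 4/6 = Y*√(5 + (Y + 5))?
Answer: 113910020/3 + 636776*I*√39 ≈ 3.797e+7 + 3.9767e+6*I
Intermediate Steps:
M(Y) = -⅔ + Y*√(10 + Y) (M(Y) = -⅔ + Y*√(5 + (Y + 5)) = -⅔ + Y*√(5 + (5 + Y)) = -⅔ + Y*√(10 + Y))
(M(-166) - 19796)*(14761 - 16679) = ((-⅔ - 166*√(10 - 166)) - 19796)*(14761 - 16679) = ((-⅔ - 332*I*√39) - 19796)*(-1918) = (-59390/3 - 332*I*√39)*(-1918) = 113910020/3 + 636776*I*√39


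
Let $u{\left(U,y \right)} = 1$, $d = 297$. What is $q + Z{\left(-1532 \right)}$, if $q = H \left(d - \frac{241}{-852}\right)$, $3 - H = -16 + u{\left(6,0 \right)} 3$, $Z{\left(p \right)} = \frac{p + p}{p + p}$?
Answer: $\frac{1013353}{213} \approx 4757.5$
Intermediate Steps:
$Z{\left(p \right)} = 1$ ($Z{\left(p \right)} = \frac{2 p}{2 p} = 2 p \frac{1}{2 p} = 1$)
$H = 16$ ($H = 3 - \left(-16 + 1 \cdot 3\right) = 3 - \left(-16 + 3\right) = 3 - -13 = 3 + 13 = 16$)
$q = \frac{1013140}{213}$ ($q = 16 \left(297 - \frac{241}{-852}\right) = 16 \left(297 - - \frac{241}{852}\right) = 16 \left(297 + \frac{241}{852}\right) = 16 \cdot \frac{253285}{852} = \frac{1013140}{213} \approx 4756.5$)
$q + Z{\left(-1532 \right)} = \frac{1013140}{213} + 1 = \frac{1013353}{213}$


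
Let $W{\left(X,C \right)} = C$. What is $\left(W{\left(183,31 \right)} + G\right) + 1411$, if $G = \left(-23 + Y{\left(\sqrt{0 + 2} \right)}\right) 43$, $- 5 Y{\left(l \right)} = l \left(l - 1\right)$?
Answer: $\frac{2179}{5} + \frac{43 \sqrt{2}}{5} \approx 447.96$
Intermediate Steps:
$Y{\left(l \right)} = - \frac{l \left(-1 + l\right)}{5}$ ($Y{\left(l \right)} = - \frac{l \left(l - 1\right)}{5} = - \frac{l \left(-1 + l\right)}{5}$)
$G = -989 + \frac{43 \sqrt{2} \left(1 - \sqrt{2}\right)}{5}$ ($G = \left(-23 + \frac{\sqrt{0 + 2} \left(1 - \sqrt{0 + 2}\right)}{5}\right) 43 = \left(-23 + \frac{\sqrt{2} \left(1 - \sqrt{2}\right)}{5}\right) 43 = -989 + \frac{43 \sqrt{2} \left(1 - \sqrt{2}\right)}{5} \approx -994.04$)
$\left(W{\left(183,31 \right)} + G\right) + 1411 = \left(31 - \left(\frac{5031}{5} - \frac{43 \sqrt{2}}{5}\right)\right) + 1411 = \left(- \frac{4876}{5} + \frac{43 \sqrt{2}}{5}\right) + 1411 = \frac{2179}{5} + \frac{43 \sqrt{2}}{5}$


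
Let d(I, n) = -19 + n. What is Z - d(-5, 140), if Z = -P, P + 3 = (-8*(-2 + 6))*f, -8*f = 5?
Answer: -138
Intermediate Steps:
f = -5/8 (f = -⅛*5 = -5/8 ≈ -0.62500)
P = 17 (P = -3 - 8*(-2 + 6)*(-5/8) = -3 - 32*(-5/8) = -3 + 20 = 17)
Z = -17 (Z = -1*17 = -17)
Z - d(-5, 140) = -17 - (-19 + 140) = -17 - 1*121 = -17 - 121 = -138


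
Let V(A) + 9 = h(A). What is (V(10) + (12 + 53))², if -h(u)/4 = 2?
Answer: 2304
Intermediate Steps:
h(u) = -8 (h(u) = -4*2 = -8)
V(A) = -17 (V(A) = -9 - 8 = -17)
(V(10) + (12 + 53))² = (-17 + (12 + 53))² = (-17 + 65)² = 48² = 2304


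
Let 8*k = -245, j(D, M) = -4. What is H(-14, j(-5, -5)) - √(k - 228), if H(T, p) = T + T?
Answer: -28 - I*√4138/4 ≈ -28.0 - 16.082*I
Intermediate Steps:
k = -245/8 (k = (⅛)*(-245) = -245/8 ≈ -30.625)
H(T, p) = 2*T
H(-14, j(-5, -5)) - √(k - 228) = 2*(-14) - √(-245/8 - 228) = -28 - √(-2069/8) = -28 - I*√4138/4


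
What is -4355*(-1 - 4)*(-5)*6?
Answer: -653250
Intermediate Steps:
-4355*(-1 - 4)*(-5)*6 = -4355*(-5*(-5))*6 = -108875*6 = -4355*150 = -653250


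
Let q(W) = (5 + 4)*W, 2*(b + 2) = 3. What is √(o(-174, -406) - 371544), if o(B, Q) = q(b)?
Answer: I*√1486194/2 ≈ 609.55*I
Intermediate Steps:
b = -½ (b = -2 + (½)*3 = -2 + 3/2 = -½ ≈ -0.50000)
q(W) = 9*W
o(B, Q) = -9/2 (o(B, Q) = 9*(-½) = -9/2)
√(o(-174, -406) - 371544) = √(-9/2 - 371544) = √(-743097/2) = I*√1486194/2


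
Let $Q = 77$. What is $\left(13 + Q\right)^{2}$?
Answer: $8100$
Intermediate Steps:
$\left(13 + Q\right)^{2} = \left(13 + 77\right)^{2} = 90^{2} = 8100$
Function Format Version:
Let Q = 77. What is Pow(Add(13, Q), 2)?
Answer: 8100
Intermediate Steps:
Pow(Add(13, Q), 2) = Pow(Add(13, 77), 2) = Pow(90, 2) = 8100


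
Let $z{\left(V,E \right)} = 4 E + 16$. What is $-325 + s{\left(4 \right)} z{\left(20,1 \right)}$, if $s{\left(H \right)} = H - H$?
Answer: $-325$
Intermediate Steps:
$s{\left(H \right)} = 0$
$z{\left(V,E \right)} = 16 + 4 E$
$-325 + s{\left(4 \right)} z{\left(20,1 \right)} = -325 + 0 \left(16 + 4 \cdot 1\right) = -325 + 0 \left(16 + 4\right) = -325 + 0 \cdot 20 = -325 + 0 = -325$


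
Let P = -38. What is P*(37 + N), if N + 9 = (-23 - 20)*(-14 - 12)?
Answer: -43548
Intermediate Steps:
N = 1109 (N = -9 + (-23 - 20)*(-14 - 12) = -9 - 43*(-26) = -9 + 1118 = 1109)
P*(37 + N) = -38*(37 + 1109) = -38*1146 = -43548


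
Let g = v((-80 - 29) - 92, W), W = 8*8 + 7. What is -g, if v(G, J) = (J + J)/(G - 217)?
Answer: 71/209 ≈ 0.33971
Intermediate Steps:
W = 71 (W = 64 + 7 = 71)
v(G, J) = 2*J/(-217 + G) (v(G, J) = (2*J)/(-217 + G) = 2*J/(-217 + G))
g = -71/209 (g = 2*71/(-217 + ((-80 - 29) - 92)) = 2*71/(-217 + (-109 - 92)) = 2*71/(-217 - 201) = 2*71/(-418) = 2*71*(-1/418) = -71/209 ≈ -0.33971)
-g = -1*(-71/209) = 71/209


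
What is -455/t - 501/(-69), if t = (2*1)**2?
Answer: -9797/92 ≈ -106.49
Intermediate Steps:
t = 4 (t = 2**2 = 4)
-455/t - 501/(-69) = -455/4 - 501/(-69) = -455*1/4 - 501*(-1/69) = -455/4 + 167/23 = -9797/92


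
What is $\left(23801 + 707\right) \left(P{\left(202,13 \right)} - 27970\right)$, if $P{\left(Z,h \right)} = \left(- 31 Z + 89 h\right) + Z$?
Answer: $-805651484$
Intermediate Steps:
$P{\left(Z,h \right)} = - 30 Z + 89 h$
$\left(23801 + 707\right) \left(P{\left(202,13 \right)} - 27970\right) = \left(23801 + 707\right) \left(\left(\left(-30\right) 202 + 89 \cdot 13\right) - 27970\right) = 24508 \left(\left(-6060 + 1157\right) - 27970\right) = 24508 \left(-4903 - 27970\right) = 24508 \left(-32873\right) = -805651484$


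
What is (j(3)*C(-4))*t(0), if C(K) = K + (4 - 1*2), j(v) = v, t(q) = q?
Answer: 0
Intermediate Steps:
C(K) = 2 + K (C(K) = K + (4 - 2) = K + 2 = 2 + K)
(j(3)*C(-4))*t(0) = (3*(2 - 4))*0 = (3*(-2))*0 = -6*0 = 0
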